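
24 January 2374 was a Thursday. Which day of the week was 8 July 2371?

Thursday

Count forward from the earlier date (July 8, 2371) to the later (January 24, 2374):
July 8, 2371 → July 8, 2372: 366 days (2372 is a leap year).
July 8, 2372 → July 8, 2373: 365 days.
July 2373: 31 − 8 = 23 days remain.
Then August (31), September (30), October (31), November (30), December (31): 31 + 30 + 31 + 30 + 31 = 153 days.
January 1–24, 2374: 24 days.
Residual: 200 days.
Total: 931 days.
931 is a multiple of 7, so 8 July 2371 falls on the same weekday: Thursday.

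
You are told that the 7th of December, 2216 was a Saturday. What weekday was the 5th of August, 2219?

Day-of-year of December 7, 2216: 342.
Day-of-year of August 5, 2219: 217.
2216 has 366 days, so 366 − 342 = 24 days remain in 2216.
Full years: 2217: 365; 2218: 365. Sum = 730.
Total: 24 + 730 + 217 = 971 days.
971 mod 7 = 5, so 5 days after Saturday is Thursday.

Thursday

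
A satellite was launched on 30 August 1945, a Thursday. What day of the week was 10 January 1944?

Count forward from the earlier date (January 10, 1944) to the later (August 30, 1945):
January 1944: 31 − 10 = 21 days remain.
Then 18 full months totalling 547 days.
August 1–30, 1945: 30 days.
Total: 21 + 547 + 30 = 598 days.
598 mod 7 = 3, so 3 days before Thursday is Monday.

Monday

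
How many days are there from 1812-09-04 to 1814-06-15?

649

September 4, 1812 → September 4, 1813: 365 days.
September 1813: 30 − 4 = 26 days remain.
Then October (31), November (30), December (31), January (31), February 1814 (28), March (31), April (30), May (31): 31 + 30 + 31 + 31 + 28 + 31 + 30 + 31 = 243 days.
June 1–15, 1814: 15 days.
Residual: 284 days.
Total: 649 days.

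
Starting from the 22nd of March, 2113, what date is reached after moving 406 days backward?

the 10th of February, 2112

Count 406 days before March 22, 2113:
February 2112: 29 − 10 = 19 days remain (2112 is a leap year, so February has 29 days).
Then 12 full months totalling 365 days.
March 1–22, 2113: 22 days.
Total: 19 + 365 + 22 = 406 days.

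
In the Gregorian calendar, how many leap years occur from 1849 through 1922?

Years divisible by 4: 1852, 1856, …, 1920 — 18 in all.
Of these, 1900 is divisible by 100 but not 400, so not leap.
Leap years: 18 − 1 = 17.

17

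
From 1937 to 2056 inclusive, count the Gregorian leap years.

30

Years divisible by 4: 1940, 1944, …, 2056 — 30 in all.
2000 is divisible by 400, so still leap.
No century exceptions apply. Count: 30.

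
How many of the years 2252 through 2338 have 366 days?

Years divisible by 4: 2252, 2256, …, 2336 — 22 in all.
Of these, 2300 is divisible by 100 but not 400, so not leap.
Leap years: 22 − 1 = 21.

21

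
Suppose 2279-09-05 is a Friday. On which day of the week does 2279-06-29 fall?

Sunday

Count forward from the earlier date (June 29, 2279) to the later (September 5, 2279):
June 2279: 30 − 29 = 1 day remains.
Then July (31), August (31): 31 + 31 = 62 days.
September 1–5, 2279: 5 days.
Total: 1 + 62 + 5 = 68 days.
68 mod 7 = 5, so 5 days before Friday is Sunday.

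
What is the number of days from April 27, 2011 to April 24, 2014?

1093

April 27, 2011 → April 27, 2012: 366 days (2012 is a leap year).
April 27, 2012 → April 27, 2013: 365 days.
April 2013: 30 − 27 = 3 days remain.
Then 11 full months totalling 335 days.
April 1–24, 2014: 24 days.
Residual: 362 days.
Total: 1093 days.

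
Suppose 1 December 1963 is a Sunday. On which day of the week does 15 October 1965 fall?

Day-of-year of December 1, 1963: 335.
Day-of-year of October 15, 1965: 288.
1963 has 365 days, so 365 − 335 = 30 days remain in 1963.
Full years: 1964: 366. Sum = 366.
Total: 30 + 366 + 288 = 684 days.
684 mod 7 = 5, so 5 days after Sunday is Friday.

Friday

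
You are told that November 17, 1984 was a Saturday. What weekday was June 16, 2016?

Day-of-year of November 17, 1984: 322.
Day-of-year of June 16, 2016: 168.
1984 has 366 days, so 366 − 322 = 44 days remain in 1984.
Full years 1985–2015: 24 common + 7 leap = 24×365 + 7×366 = 11322 days.
Total: 44 + 11322 + 168 = 11534 days.
11534 mod 7 = 5, so 5 days after Saturday is Thursday.

Thursday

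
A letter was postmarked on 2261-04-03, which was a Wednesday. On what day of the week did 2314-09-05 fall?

Saturday

Day-of-year of April 3, 2261: 93.
Day-of-year of September 5, 2314: 248.
2261 has 365 days, so 365 − 93 = 272 days remain in 2261.
Full years 2262–2313: 40 common + 12 leap = 40×365 + 12×366 = 18992 days.
Total: 272 + 18992 + 248 = 19512 days.
19512 mod 7 = 3, so 3 days after Wednesday is Saturday.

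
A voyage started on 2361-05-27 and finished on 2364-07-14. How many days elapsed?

1144

May 27, 2361 → May 27, 2362: 365 days.
May 27, 2362 → May 27, 2363: 365 days.
May 27, 2363 → May 27, 2364: 366 days (2364 is a leap year).
May 2364: 31 − 27 = 4 days remain.
Then June (30): 30 days.
July 1–14, 2364: 14 days.
Residual: 48 days.
Total: 1144 days.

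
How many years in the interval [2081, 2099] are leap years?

Years divisible by 4 in [2081, 2099]: 2084, 2088, 2092, 2096.
No century exceptions apply. Count: 4.

4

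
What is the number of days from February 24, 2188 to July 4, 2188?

131

February 2188: 29 − 24 = 5 days remain (2188 is a leap year, so February has 29 days).
Then March (31), April (30), May (31), June (30): 31 + 30 + 31 + 30 = 122 days.
July 1–4, 2188: 4 days.
Total: 5 + 122 + 4 = 131 days.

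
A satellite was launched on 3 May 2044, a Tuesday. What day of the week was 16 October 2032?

Saturday

Count forward from the earlier date (October 16, 2032) to the later (May 3, 2044):
Day-of-year of October 16, 2032: 290.
Day-of-year of May 3, 2044: 124.
2032 has 366 days, so 366 − 290 = 76 days remain in 2032.
Full years 2033–2043: 9 common + 2 leap = 9×365 + 2×366 = 4017 days.
Total: 76 + 4017 + 124 = 4217 days.
4217 mod 7 = 3, so 3 days before Tuesday is Saturday.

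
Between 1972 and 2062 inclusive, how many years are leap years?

Years divisible by 4: 1972, 1976, …, 2060 — 23 in all.
2000 is divisible by 400, so still leap.
No century exceptions apply. Count: 23.

23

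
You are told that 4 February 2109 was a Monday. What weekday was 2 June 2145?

Wednesday

From February 4, 2109 to February 4, 2145: 36 years, of which 9 contain a Feb 29 — 27×365 + 9×366 = 13149 days.
February 2145: 28 − 4 = 24 days remain (2145 is not a leap year, so February has 28 days).
Then March (31), April (30), May (31): 31 + 30 + 31 = 92 days.
June 1–2, 2145: 2 days.
Residual: 118 days.
Total: 13267 days.
13267 mod 7 = 2, so 2 days after Monday is Wednesday.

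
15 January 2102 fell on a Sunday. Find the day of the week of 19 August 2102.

January 2102: 31 − 15 = 16 days remain.
Then February 2102 (28), March (31), April (30), May (31), June (30), July (31): 28 + 31 + 30 + 31 + 30 + 31 = 181 days.
August 1–19, 2102: 19 days.
Total: 16 + 181 + 19 = 216 days.
216 mod 7 = 6, so 6 days after Sunday is Saturday.

Saturday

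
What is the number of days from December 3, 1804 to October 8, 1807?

December 3, 1804 → December 3, 1805: 365 days.
December 3, 1805 → December 3, 1806: 365 days.
December 1806: 31 − 3 = 28 days remain.
Then 9 full months totalling 273 days.
October 1–8, 1807: 8 days.
Residual: 309 days.
Total: 1039 days.

1039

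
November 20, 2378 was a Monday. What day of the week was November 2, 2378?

Thursday

Count forward from the earlier date (November 2, 2378) to the later (November 20, 2378):
Within November 2378: 20 − 2 = 18 days.
18 mod 7 = 4, so 4 days before Monday is Thursday.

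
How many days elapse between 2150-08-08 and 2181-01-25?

11128

From August 8, 2150 to August 8, 2180: 30 years, of which 8 contain a Feb 29 — 22×365 + 8×366 = 10958 days.
August 2180: 31 − 8 = 23 days remain.
Then September (30), October (31), November (30), December (31): 30 + 31 + 30 + 31 = 122 days.
January 1–25, 2181: 25 days.
Residual: 170 days.
Total: 11128 days.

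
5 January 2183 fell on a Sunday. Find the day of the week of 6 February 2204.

From January 5, 2183 to January 5, 2204: 21 years, of which 4 contain a Feb 29 — 17×365 + 4×366 = 7669 days.
(2200 is not a leap year (divisible by 100 but not 400).)
January 2204: 31 − 5 = 26 days remain.
February 1–6, 2204: 6 days (2204 is a leap year).
Residual: 32 days.
Total: 7701 days.
7701 mod 7 = 1, so 1 day after Sunday is Monday.

Monday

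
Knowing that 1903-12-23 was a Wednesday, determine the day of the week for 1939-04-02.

Sunday

Day-of-year of December 23, 1903: 357.
Day-of-year of April 2, 1939: 92.
1903 has 365 days, so 365 − 357 = 8 days remain in 1903.
Full years 1904–1938: 26 common + 9 leap = 26×365 + 9×366 = 12784 days.
Total: 8 + 12784 + 92 = 12884 days.
12884 mod 7 = 4, so 4 days after Wednesday is Sunday.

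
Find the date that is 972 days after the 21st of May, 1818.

the 17th of January, 1821

Count 972 days after May 21, 1818:
May 21, 1818 → May 21, 1819: 365 days.
May 21, 1819 → May 21, 1820: 366 days (1820 is a leap year).
May 1820: 31 − 21 = 10 days remain.
Then June (30), July (31), August (31), September (30), October (31), November (30), December (31): 30 + 31 + 31 + 30 + 31 + 30 + 31 = 214 days.
January 1–17, 1821: 17 days.
Residual: 241 days.
Total: 972 days.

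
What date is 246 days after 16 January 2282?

19 September 2282

Count 246 days after January 16, 2282:
January 2282: 31 − 16 = 15 days remain.
Then February 2282 (28), March (31), April (30), May (31), June (30), July (31), August (31): 28 + 31 + 30 + 31 + 30 + 31 + 31 = 212 days.
September 1–19, 2282: 19 days.
Total: 15 + 212 + 19 = 246 days.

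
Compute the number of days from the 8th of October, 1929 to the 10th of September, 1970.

From October 8, 1929 to October 8, 1969: 40 years, of which 10 contain a Feb 29 — 30×365 + 10×366 = 14610 days.
October 1969: 31 − 8 = 23 days remain.
Then 10 full months totalling 304 days.
September 1–10, 1970: 10 days.
Residual: 337 days.
Total: 14947 days.

14947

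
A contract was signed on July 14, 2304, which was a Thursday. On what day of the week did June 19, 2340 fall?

From July 14, 2304 to July 14, 2339: 35 years, of which 8 contain a Feb 29 — 27×365 + 8×366 = 12783 days.
July 2339: 31 − 14 = 17 days remain.
Then 10 full months totalling 305 days.
June 1–19, 2340: 19 days.
Residual: 341 days.
Total: 13124 days.
13124 mod 7 = 6, so 6 days after Thursday is Wednesday.

Wednesday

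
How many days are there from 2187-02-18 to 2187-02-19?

1

Within February 2187: 19 − 18 = 1 day.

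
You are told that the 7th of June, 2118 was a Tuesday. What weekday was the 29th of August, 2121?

Friday

June 7, 2118 → June 7, 2119: 365 days.
June 7, 2119 → June 7, 2120: 366 days (2120 is a leap year).
June 7, 2120 → June 7, 2121: 365 days.
June 2121: 30 − 7 = 23 days remain.
Then July (31): 31 days.
August 1–29, 2121: 29 days.
Residual: 83 days.
Total: 1179 days.
1179 mod 7 = 3, so 3 days after Tuesday is Friday.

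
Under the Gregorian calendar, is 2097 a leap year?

2097 is not a leap year.

No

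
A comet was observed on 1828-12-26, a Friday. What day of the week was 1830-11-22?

December 26, 1828 → December 26, 1829: 365 days.
December 1829: 31 − 26 = 5 days remain.
Then 10 full months totalling 304 days.
November 1–22, 1830: 22 days.
Residual: 331 days.
Total: 696 days.
696 mod 7 = 3, so 3 days after Friday is Monday.

Monday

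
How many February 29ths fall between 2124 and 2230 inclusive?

Years divisible by 4: 2124, 2128, …, 2228 — 27 in all.
Of these, 2200 is divisible by 100 but not 400, so not leap.
Leap years: 27 − 1 = 26.

26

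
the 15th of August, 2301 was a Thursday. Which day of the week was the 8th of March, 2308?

Sunday

Day-of-year of August 15, 2301: 227.
Day-of-year of March 8, 2308: 68.
2301 has 365 days, so 365 − 227 = 138 days remain in 2301.
Full years: 2302: 365; 2303: 365; 2304: 366; 2305: 365; 2306: 365; 2307: 365. Sum = 2191.
Total: 138 + 2191 + 68 = 2397 days.
2397 mod 7 = 3, so 3 days after Thursday is Sunday.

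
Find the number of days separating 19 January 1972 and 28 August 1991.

7161

Day-of-year of January 19, 1972: 19.
Day-of-year of August 28, 1991: 240.
1972 has 366 days, so 366 − 19 = 347 days remain in 1972.
Full years 1973–1990: 14 common + 4 leap = 14×365 + 4×366 = 6574 days.
Total: 347 + 6574 + 240 = 7161 days.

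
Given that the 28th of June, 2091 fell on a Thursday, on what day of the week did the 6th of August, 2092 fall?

Wednesday

June 2091: 30 − 28 = 2 days remain.
Then 13 full months totalling 397 days.
August 1–6, 2092: 6 days.
Total: 2 + 397 + 6 = 405 days.
405 mod 7 = 6, so 6 days after Thursday is Wednesday.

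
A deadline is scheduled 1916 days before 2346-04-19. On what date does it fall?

2341-01-19

Count 1916 days before April 19, 2346:
January 19, 2341 → January 19, 2342: 365 days.
January 19, 2342 → January 19, 2343: 365 days.
January 19, 2343 → January 19, 2344: 365 days.
January 19, 2344 → January 19, 2345: 366 days (2344 is a leap year).
January 19, 2345 → January 19, 2346: 365 days.
January 2346: 31 − 19 = 12 days remain.
Then February 2346 (28), March (31): 28 + 31 = 59 days.
April 1–19, 2346: 19 days.
Residual: 90 days.
Total: 1916 days.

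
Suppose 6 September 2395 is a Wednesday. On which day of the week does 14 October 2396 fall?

September 2395: 30 − 6 = 24 days remain.
Then 12 full months totalling 366 days.
October 1–14, 2396: 14 days.
Total: 24 + 366 + 14 = 404 days.
404 mod 7 = 5, so 5 days after Wednesday is Monday.

Monday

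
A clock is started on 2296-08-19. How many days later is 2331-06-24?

From August 19, 2296 to August 19, 2330: 34 years, of which 7 contain a Feb 29 — 27×365 + 7×366 = 12417 days.
(2300 is not a leap year (divisible by 100 but not 400).)
August 2330: 31 − 19 = 12 days remain.
Then 9 full months totalling 273 days.
June 1–24, 2331: 24 days.
Residual: 309 days.
Total: 12726 days.

12726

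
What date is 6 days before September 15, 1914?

September 9, 1914

Count 6 days before September 15, 1914:
Within September 1914: 15 − 9 = 6 days.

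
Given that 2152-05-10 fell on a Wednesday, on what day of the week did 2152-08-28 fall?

May 2152: 31 − 10 = 21 days remain.
Then June (30), July (31): 30 + 31 = 61 days.
August 1–28, 2152: 28 days.
Total: 21 + 61 + 28 = 110 days.
110 mod 7 = 5, so 5 days after Wednesday is Monday.

Monday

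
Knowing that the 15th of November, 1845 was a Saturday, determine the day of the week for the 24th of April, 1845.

Count forward from the earlier date (April 24, 1845) to the later (November 15, 1845):
April 1845: 30 − 24 = 6 days remain.
Then May (31), June (30), July (31), August (31), September (30), October (31): 31 + 30 + 31 + 31 + 30 + 31 = 184 days.
November 1–15, 1845: 15 days.
Total: 6 + 184 + 15 = 205 days.
205 mod 7 = 2, so 2 days before Saturday is Thursday.

Thursday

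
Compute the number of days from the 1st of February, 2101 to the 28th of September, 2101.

February 2101: 28 − 1 = 27 days remain (2101 is not a leap year, so February has 28 days).
Then March (31), April (30), May (31), June (30), July (31), August (31): 31 + 30 + 31 + 30 + 31 + 31 = 184 days.
September 1–28, 2101: 28 days.
Total: 27 + 184 + 28 = 239 days.

239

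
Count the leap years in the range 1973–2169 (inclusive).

Years divisible by 4: 1976, 1980, …, 2168 — 49 in all.
Of these, 2100 is divisible by 100 but not 400, so not leap.
2000 is divisible by 400, so still leap.
Leap years: 49 − 1 = 48.

48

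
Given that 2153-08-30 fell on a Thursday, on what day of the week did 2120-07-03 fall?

Wednesday

Count forward from the earlier date (July 3, 2120) to the later (August 30, 2153):
From July 3, 2120 to July 3, 2153: 33 years, of which 8 contain a Feb 29 — 25×365 + 8×366 = 12053 days.
July 2153: 31 − 3 = 28 days remain.
August 1–30, 2153: 30 days.
Residual: 58 days.
Total: 12111 days.
12111 mod 7 = 1, so 1 day before Thursday is Wednesday.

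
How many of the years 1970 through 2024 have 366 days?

Years divisible by 4: 1972, 1976, …, 2024 — 14 in all.
2000 is divisible by 400, so still leap.
No century exceptions apply. Count: 14.

14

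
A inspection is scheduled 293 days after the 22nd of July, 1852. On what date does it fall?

the 11th of May, 1853

Count 293 days after July 22, 1852:
Day-of-year of July 22, 1852: 204.
Day-of-year of May 11, 1853: 131.
1852 has 366 days, so 366 − 204 = 162 days remain in 1852.
Total: 162 + 131 = 293 days.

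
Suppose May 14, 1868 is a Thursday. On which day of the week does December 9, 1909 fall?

Thursday

Day-of-year of May 14, 1868: 135.
Day-of-year of December 9, 1909: 343.
1868 has 366 days, so 366 − 135 = 231 days remain in 1868.
Full years 1869–1908: 31 common + 9 leap = 31×365 + 9×366 = 14609 days.
Total: 231 + 14609 + 343 = 15183 days.
15183 is a multiple of 7, so December 9, 1909 falls on the same weekday: Thursday.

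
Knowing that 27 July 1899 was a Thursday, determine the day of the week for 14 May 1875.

Count forward from the earlier date (May 14, 1875) to the later (July 27, 1899):
Day-of-year of May 14, 1875: 134.
Day-of-year of July 27, 1899: 208.
1875 has 365 days, so 365 − 134 = 231 days remain in 1875.
Full years 1876–1898: 17 common + 6 leap = 17×365 + 6×366 = 8401 days.
Total: 231 + 8401 + 208 = 8840 days.
8840 mod 7 = 6, so 6 days before Thursday is Friday.

Friday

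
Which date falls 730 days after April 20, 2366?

April 19, 2368

Count 730 days after April 20, 2366:
April 20, 2366 → April 20, 2367: 365 days.
April 2367: 30 − 20 = 10 days remain.
Then 11 full months totalling 336 days.
April 1–19, 2368: 19 days.
Residual: 365 days.
Total: 730 days.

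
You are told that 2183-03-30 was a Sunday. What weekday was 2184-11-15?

Monday

March 30, 2183 → March 30, 2184: 366 days (2184 is a leap year).
March 2184: 31 − 30 = 1 day remains.
Then April (30), May (31), June (30), July (31), August (31), September (30), October (31): 30 + 31 + 30 + 31 + 31 + 30 + 31 = 214 days.
November 1–15, 2184: 15 days.
Residual: 230 days.
Total: 596 days.
596 mod 7 = 1, so 1 day after Sunday is Monday.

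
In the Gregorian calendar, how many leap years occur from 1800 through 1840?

Years divisible by 4 in [1800, 1840]: 1800, 1804, 1808, 1812, 1816, 1820, 1824, 1828, 1832, 1836, 1840.
Of these, 1800 is divisible by 100 but not 400, so not leap.
Leap years: 11 − 1 = 10.

10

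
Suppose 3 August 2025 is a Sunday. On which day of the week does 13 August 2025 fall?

Within August 2025: 13 − 3 = 10 days.
10 mod 7 = 3, so 3 days after Sunday is Wednesday.

Wednesday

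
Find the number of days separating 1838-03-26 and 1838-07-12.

108

March 1838: 31 − 26 = 5 days remain.
Then April (30), May (31), June (30): 30 + 31 + 30 = 91 days.
July 1–12, 1838: 12 days.
Total: 5 + 91 + 12 = 108 days.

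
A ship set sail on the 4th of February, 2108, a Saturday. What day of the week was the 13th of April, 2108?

Friday

February 2108: 29 − 4 = 25 days remain (2108 is a leap year, so February has 29 days).
Then March (31): 31 days.
April 1–13, 2108: 13 days.
Total: 25 + 31 + 13 = 69 days.
69 mod 7 = 6, so 6 days after Saturday is Friday.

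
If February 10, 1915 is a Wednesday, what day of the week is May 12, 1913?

Monday

Count forward from the earlier date (May 12, 1913) to the later (February 10, 1915):
May 1913: 31 − 12 = 19 days remain.
Then 20 full months totalling 610 days.
February 1–10, 1915: 10 days (1915 is not a leap year).
Total: 19 + 610 + 10 = 639 days.
639 mod 7 = 2, so 2 days before Wednesday is Monday.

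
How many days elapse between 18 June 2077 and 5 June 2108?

11309

From June 18, 2077 to June 18, 2107: 30 years, of which 6 contain a Feb 29 — 24×365 + 6×366 = 10956 days.
(2100 is not a leap year (divisible by 100 but not 400).)
June 2107: 30 − 18 = 12 days remain.
Then 11 full months totalling 336 days.
June 1–5, 2108: 5 days.
Residual: 353 days.
Total: 11309 days.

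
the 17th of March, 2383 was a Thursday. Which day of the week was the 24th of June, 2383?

Friday

March 2383: 31 − 17 = 14 days remain.
Then April (30), May (31): 30 + 31 = 61 days.
June 1–24, 2383: 24 days.
Total: 14 + 61 + 24 = 99 days.
99 mod 7 = 1, so 1 day after Thursday is Friday.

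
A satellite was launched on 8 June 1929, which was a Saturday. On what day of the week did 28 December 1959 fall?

Day-of-year of June 8, 1929: 159.
Day-of-year of December 28, 1959: 362.
1929 has 365 days, so 365 − 159 = 206 days remain in 1929.
Full years 1930–1958: 22 common + 7 leap = 22×365 + 7×366 = 10592 days.
Total: 206 + 10592 + 362 = 11160 days.
11160 mod 7 = 2, so 2 days after Saturday is Monday.

Monday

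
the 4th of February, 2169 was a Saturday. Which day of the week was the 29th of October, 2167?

Count forward from the earlier date (October 29, 2167) to the later (February 4, 2169):
Day-of-year of October 29, 2167: 302.
Day-of-year of February 4, 2169: 35.
2167 has 365 days, so 365 − 302 = 63 days remain in 2167.
Full years: 2168: 366. Sum = 366.
Total: 63 + 366 + 35 = 464 days.
464 mod 7 = 2, so 2 days before Saturday is Thursday.

Thursday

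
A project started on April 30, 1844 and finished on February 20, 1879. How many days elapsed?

12714

From April 30, 1844 to April 30, 1878: 34 years, of which 8 contain a Feb 29 — 26×365 + 8×366 = 12418 days.
April 1878: 30 − 30 = 0 days remain.
Then 9 full months totalling 276 days.
February 1–20, 1879: 20 days (1879 is not a leap year).
Residual: 296 days.
Total: 12714 days.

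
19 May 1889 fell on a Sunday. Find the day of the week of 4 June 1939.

Day-of-year of May 19, 1889: 139.
Day-of-year of June 4, 1939: 155.
1889 has 365 days, so 365 − 139 = 226 days remain in 1889.
Full years 1890–1938: 38 common + 11 leap = 38×365 + 11×366 = 17896 days.
Total: 226 + 17896 + 155 = 18277 days.
18277 is a multiple of 7, so 4 June 1939 falls on the same weekday: Sunday.

Sunday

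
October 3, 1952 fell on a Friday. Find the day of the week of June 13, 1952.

Friday

Count forward from the earlier date (June 13, 1952) to the later (October 3, 1952):
June 1952: 30 − 13 = 17 days remain.
Then July (31), August (31), September (30): 31 + 31 + 30 = 92 days.
October 1–3, 1952: 3 days.
Total: 17 + 92 + 3 = 112 days.
112 is a multiple of 7, so June 13, 1952 falls on the same weekday: Friday.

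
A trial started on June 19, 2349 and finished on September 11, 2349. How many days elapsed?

June 2349: 30 − 19 = 11 days remain.
Then July (31), August (31): 31 + 31 = 62 days.
September 1–11, 2349: 11 days.
Total: 11 + 62 + 11 = 84 days.

84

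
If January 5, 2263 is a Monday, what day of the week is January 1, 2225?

Saturday

Count forward from the earlier date (January 1, 2225) to the later (January 5, 2263):
Day-of-year of January 1, 2225: 1.
Day-of-year of January 5, 2263: 5.
2225 has 365 days, so 365 − 1 = 364 days remain in 2225.
Full years 2226–2262: 28 common + 9 leap = 28×365 + 9×366 = 13514 days.
Total: 364 + 13514 + 5 = 13883 days.
13883 mod 7 = 2, so 2 days before Monday is Saturday.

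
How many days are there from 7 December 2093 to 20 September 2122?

From December 7, 2093 to December 7, 2121: 28 years, of which 6 contain a Feb 29 — 22×365 + 6×366 = 10226 days.
(2100 is not a leap year (divisible by 100 but not 400).)
December 2121: 31 − 7 = 24 days remain.
Then January (31), February 2122 (28), March (31), April (30), May (31), June (30), July (31), August (31): 31 + 28 + 31 + 30 + 31 + 30 + 31 + 31 = 243 days.
September 1–20, 2122: 20 days.
Residual: 287 days.
Total: 10513 days.

10513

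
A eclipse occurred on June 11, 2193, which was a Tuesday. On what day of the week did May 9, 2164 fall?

Wednesday

Count forward from the earlier date (May 9, 2164) to the later (June 11, 2193):
From May 9, 2164 to May 9, 2193: 29 years, of which 7 contain a Feb 29 — 22×365 + 7×366 = 10592 days.
May 2193: 31 − 9 = 22 days remain.
June 1–11, 2193: 11 days.
Residual: 33 days.
Total: 10625 days.
10625 mod 7 = 6, so 6 days before Tuesday is Wednesday.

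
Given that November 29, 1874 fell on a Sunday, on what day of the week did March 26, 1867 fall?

Count forward from the earlier date (March 26, 1867) to the later (November 29, 1874):
Day-of-year of March 26, 1867: 85.
Day-of-year of November 29, 1874: 333.
1867 has 365 days, so 365 − 85 = 280 days remain in 1867.
Full years: 1868: 366; 1869: 365; 1870: 365; 1871: 365; 1872: 366; 1873: 365. Sum = 2192.
Total: 280 + 2192 + 333 = 2805 days.
2805 mod 7 = 5, so 5 days before Sunday is Tuesday.

Tuesday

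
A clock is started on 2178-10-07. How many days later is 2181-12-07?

1157

Day-of-year of October 7, 2178: 280.
Day-of-year of December 7, 2181: 341.
2178 has 365 days, so 365 − 280 = 85 days remain in 2178.
Full years: 2179: 365; 2180: 366. Sum = 731.
Total: 85 + 731 + 341 = 1157 days.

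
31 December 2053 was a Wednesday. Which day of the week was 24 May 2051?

Count forward from the earlier date (May 24, 2051) to the later (December 31, 2053):
Day-of-year of May 24, 2051: 144.
Day-of-year of December 31, 2053: 365.
2051 has 365 days, so 365 − 144 = 221 days remain in 2051.
Full years: 2052: 366. Sum = 366.
Total: 221 + 366 + 365 = 952 days.
952 is a multiple of 7, so 24 May 2051 falls on the same weekday: Wednesday.

Wednesday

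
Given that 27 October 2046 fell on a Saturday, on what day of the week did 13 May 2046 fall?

Count forward from the earlier date (May 13, 2046) to the later (October 27, 2046):
May 2046: 31 − 13 = 18 days remain.
Then June (30), July (31), August (31), September (30): 30 + 31 + 31 + 30 = 122 days.
October 1–27, 2046: 27 days.
Total: 18 + 122 + 27 = 167 days.
167 mod 7 = 6, so 6 days before Saturday is Sunday.

Sunday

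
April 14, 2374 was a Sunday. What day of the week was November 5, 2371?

Friday

Count forward from the earlier date (November 5, 2371) to the later (April 14, 2374):
Day-of-year of November 5, 2371: 309.
Day-of-year of April 14, 2374: 104.
2371 has 365 days, so 365 − 309 = 56 days remain in 2371.
Full years: 2372: 366; 2373: 365. Sum = 731.
Total: 56 + 731 + 104 = 891 days.
891 mod 7 = 2, so 2 days before Sunday is Friday.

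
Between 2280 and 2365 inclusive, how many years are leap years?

21

Years divisible by 4: 2280, 2284, …, 2364 — 22 in all.
Of these, 2300 is divisible by 100 but not 400, so not leap.
Leap years: 22 − 1 = 21.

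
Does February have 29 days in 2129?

No

2129 is not a leap year.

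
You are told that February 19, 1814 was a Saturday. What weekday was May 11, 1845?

Day-of-year of February 19, 1814: 50.
Day-of-year of May 11, 1845: 131.
1814 has 365 days, so 365 − 50 = 315 days remain in 1814.
Full years 1815–1844: 22 common + 8 leap = 22×365 + 8×366 = 10958 days.
Total: 315 + 10958 + 131 = 11404 days.
11404 mod 7 = 1, so 1 day after Saturday is Sunday.

Sunday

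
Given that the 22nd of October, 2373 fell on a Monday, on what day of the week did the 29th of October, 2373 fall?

Within October 2373: 29 − 22 = 7 days.
7 is a multiple of 7, so the 29th of October, 2373 falls on the same weekday: Monday.

Monday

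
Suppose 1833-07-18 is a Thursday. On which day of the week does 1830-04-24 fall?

Count forward from the earlier date (April 24, 1830) to the later (July 18, 1833):
April 24, 1830 → April 24, 1831: 365 days.
April 24, 1831 → April 24, 1832: 366 days (1832 is a leap year).
April 24, 1832 → April 24, 1833: 365 days.
April 1833: 30 − 24 = 6 days remain.
Then May (31), June (30): 31 + 30 = 61 days.
July 1–18, 1833: 18 days.
Residual: 85 days.
Total: 1181 days.
1181 mod 7 = 5, so 5 days before Thursday is Saturday.

Saturday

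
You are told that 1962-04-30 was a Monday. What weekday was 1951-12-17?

Monday

Count forward from the earlier date (December 17, 1951) to the later (April 30, 1962):
Day-of-year of December 17, 1951: 351.
Day-of-year of April 30, 1962: 120.
1951 has 365 days, so 365 − 351 = 14 days remain in 1951.
Full years 1952–1961: 7 common + 3 leap = 7×365 + 3×366 = 3653 days.
Total: 14 + 3653 + 120 = 3787 days.
3787 is a multiple of 7, so 1951-12-17 falls on the same weekday: Monday.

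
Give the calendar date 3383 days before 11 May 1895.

4 February 1886

Count 3383 days before May 11, 1895:
From February 4, 1886 to February 4, 1895: 9 years, of which 2 contain a Feb 29 — 7×365 + 2×366 = 3287 days.
February 1895: 28 − 4 = 24 days remain (1895 is not a leap year, so February has 28 days).
Then March (31), April (30): 31 + 30 = 61 days.
May 1–11, 1895: 11 days.
Residual: 96 days.
Total: 3383 days.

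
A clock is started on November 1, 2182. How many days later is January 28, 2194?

4106

Day-of-year of November 1, 2182: 305.
Day-of-year of January 28, 2194: 28.
2182 has 365 days, so 365 − 305 = 60 days remain in 2182.
Full years 2183–2193: 8 common + 3 leap = 8×365 + 3×366 = 4018 days.
Total: 60 + 4018 + 28 = 4106 days.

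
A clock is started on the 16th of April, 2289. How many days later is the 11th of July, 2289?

April 2289: 30 − 16 = 14 days remain.
Then May (31), June (30): 31 + 30 = 61 days.
July 1–11, 2289: 11 days.
Total: 14 + 61 + 11 = 86 days.

86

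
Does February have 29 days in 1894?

No

1894 is not a leap year.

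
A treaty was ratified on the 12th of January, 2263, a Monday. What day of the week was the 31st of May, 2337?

Monday

Day-of-year of January 12, 2263: 12.
Day-of-year of May 31, 2337: 151.
2263 has 365 days, so 365 − 12 = 353 days remain in 2263.
Full years 2264–2336: 55 common + 18 leap = 55×365 + 18×366 = 26663 days.
Total: 353 + 26663 + 151 = 27167 days.
27167 is a multiple of 7, so the 31st of May, 2337 falls on the same weekday: Monday.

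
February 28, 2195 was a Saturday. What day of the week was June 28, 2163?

Tuesday

Count forward from the earlier date (June 28, 2163) to the later (February 28, 2195):
Day-of-year of June 28, 2163: 179.
Day-of-year of February 28, 2195: 59.
2163 has 365 days, so 365 − 179 = 186 days remain in 2163.
Full years 2164–2194: 23 common + 8 leap = 23×365 + 8×366 = 11323 days.
Total: 186 + 11323 + 59 = 11568 days.
11568 mod 7 = 4, so 4 days before Saturday is Tuesday.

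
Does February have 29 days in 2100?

2100 is not a leap year (divisible by 100 but not 400).

No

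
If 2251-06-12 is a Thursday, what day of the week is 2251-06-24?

Tuesday

Within June 2251: 24 − 12 = 12 days.
12 mod 7 = 5, so 5 days after Thursday is Tuesday.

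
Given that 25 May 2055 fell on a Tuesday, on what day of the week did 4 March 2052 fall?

Count forward from the earlier date (March 4, 2052) to the later (May 25, 2055):
Day-of-year of March 4, 2052: 64.
Day-of-year of May 25, 2055: 145.
2052 has 366 days, so 366 − 64 = 302 days remain in 2052.
Full years: 2053: 365; 2054: 365. Sum = 730.
Total: 302 + 730 + 145 = 1177 days.
1177 mod 7 = 1, so 1 day before Tuesday is Monday.

Monday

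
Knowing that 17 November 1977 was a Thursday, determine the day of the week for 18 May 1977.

Wednesday

Count forward from the earlier date (May 18, 1977) to the later (November 17, 1977):
May 1977: 31 − 18 = 13 days remain.
Then June (30), July (31), August (31), September (30), October (31): 30 + 31 + 31 + 30 + 31 = 153 days.
November 1–17, 1977: 17 days.
Total: 13 + 153 + 17 = 183 days.
183 mod 7 = 1, so 1 day before Thursday is Wednesday.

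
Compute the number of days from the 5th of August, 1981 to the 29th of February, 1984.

938

Day-of-year of August 5, 1981: 217.
Day-of-year of February 29, 1984: 60.
1981 has 365 days, so 365 − 217 = 148 days remain in 1981.
Full years: 1982: 365; 1983: 365. Sum = 730.
Total: 148 + 730 + 60 = 938 days.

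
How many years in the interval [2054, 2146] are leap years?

Years divisible by 4: 2056, 2060, …, 2144 — 23 in all.
Of these, 2100 is divisible by 100 but not 400, so not leap.
Leap years: 23 − 1 = 22.

22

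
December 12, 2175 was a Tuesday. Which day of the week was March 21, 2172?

Saturday

Count forward from the earlier date (March 21, 2172) to the later (December 12, 2175):
Day-of-year of March 21, 2172: 81.
Day-of-year of December 12, 2175: 346.
2172 has 366 days, so 366 − 81 = 285 days remain in 2172.
Full years: 2173: 365; 2174: 365. Sum = 730.
Total: 285 + 730 + 346 = 1361 days.
1361 mod 7 = 3, so 3 days before Tuesday is Saturday.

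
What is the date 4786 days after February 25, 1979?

April 3, 1992

Count 4786 days after February 25, 1979:
From February 25, 1979 to February 25, 1992: 13 years, of which 3 contain a Feb 29 — 10×365 + 3×366 = 4748 days.
February 1992: 29 − 25 = 4 days remain (1992 is a leap year, so February has 29 days).
Then March (31): 31 days.
April 1–3, 1992: 3 days.
Residual: 38 days.
Total: 4786 days.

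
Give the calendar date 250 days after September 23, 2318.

May 31, 2319

Count 250 days after September 23, 2318:
September 2318: 30 − 23 = 7 days remain.
Then October (31), November (30), December (31), January (31), February 2319 (28), March (31), April (30): 31 + 30 + 31 + 31 + 28 + 31 + 30 = 212 days.
May 1–31, 2319: 31 days.
Residual: 250 days.
Total: 250 days.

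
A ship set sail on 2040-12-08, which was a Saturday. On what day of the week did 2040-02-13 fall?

Monday

Count forward from the earlier date (February 13, 2040) to the later (December 8, 2040):
February 2040: 29 − 13 = 16 days remain (2040 is a leap year, so February has 29 days).
Then 9 full months totalling 275 days.
December 1–8, 2040: 8 days.
Total: 16 + 275 + 8 = 299 days.
299 mod 7 = 5, so 5 days before Saturday is Monday.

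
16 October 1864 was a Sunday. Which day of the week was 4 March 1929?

From October 16, 1864 to October 16, 1928: 64 years, of which 15 contain a Feb 29 — 49×365 + 15×366 = 23375 days.
(1900 is not a leap year (divisible by 100 but not 400).)
October 1928: 31 − 16 = 15 days remain.
Then November (30), December (31), January (31), February 1929 (28): 30 + 31 + 31 + 28 = 120 days.
March 1–4, 1929: 4 days.
Residual: 139 days.
Total: 23514 days.
23514 mod 7 = 1, so 1 day after Sunday is Monday.

Monday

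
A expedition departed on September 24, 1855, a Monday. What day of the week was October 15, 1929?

Day-of-year of September 24, 1855: 267.
Day-of-year of October 15, 1929: 288.
1855 has 365 days, so 365 − 267 = 98 days remain in 1855.
Full years 1856–1928: 55 common + 18 leap = 55×365 + 18×366 = 26663 days.
Total: 98 + 26663 + 288 = 27049 days.
27049 mod 7 = 1, so 1 day after Monday is Tuesday.

Tuesday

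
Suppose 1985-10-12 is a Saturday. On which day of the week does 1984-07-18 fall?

Wednesday

Count forward from the earlier date (July 18, 1984) to the later (October 12, 1985):
July 18, 1984 → July 18, 1985: 365 days.
July 1985: 31 − 18 = 13 days remain.
Then August (31), September (30): 31 + 30 = 61 days.
October 1–12, 1985: 12 days.
Residual: 86 days.
Total: 451 days.
451 mod 7 = 3, so 3 days before Saturday is Wednesday.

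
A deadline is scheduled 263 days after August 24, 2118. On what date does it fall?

May 14, 2119

Count 263 days after August 24, 2118:
Day-of-year of August 24, 2118: 236.
Day-of-year of May 14, 2119: 134.
2118 has 365 days, so 365 − 236 = 129 days remain in 2118.
Total: 129 + 134 = 263 days.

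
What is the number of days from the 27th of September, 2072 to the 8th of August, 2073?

Day-of-year of September 27, 2072: 271.
Day-of-year of August 8, 2073: 220.
2072 has 366 days, so 366 − 271 = 95 days remain in 2072.
Total: 95 + 220 = 315 days.

315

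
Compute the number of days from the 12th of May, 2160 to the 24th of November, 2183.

8596

Day-of-year of May 12, 2160: 133.
Day-of-year of November 24, 2183: 328.
2160 has 366 days, so 366 − 133 = 233 days remain in 2160.
Full years 2161–2182: 17 common + 5 leap = 17×365 + 5×366 = 8035 days.
Total: 233 + 8035 + 328 = 8596 days.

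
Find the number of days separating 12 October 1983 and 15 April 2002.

6760

From October 12, 1983 to October 12, 2001: 18 years, of which 5 contain a Feb 29 — 13×365 + 5×366 = 6575 days.
(2000 is a leap year (divisible by 400).)
October 2001: 31 − 12 = 19 days remain.
Then November (30), December (31), January (31), February 2002 (28), March (31): 30 + 31 + 31 + 28 + 31 = 151 days.
April 1–15, 2002: 15 days.
Residual: 185 days.
Total: 6760 days.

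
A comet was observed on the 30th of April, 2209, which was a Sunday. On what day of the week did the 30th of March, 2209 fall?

Count forward from the earlier date (March 30, 2209) to the later (April 30, 2209):
March 2209: 31 − 30 = 1 day remains.
April 1–30, 2209: 30 days.
Total: 1 + 30 = 31 days.
31 mod 7 = 3, so 3 days before Sunday is Thursday.

Thursday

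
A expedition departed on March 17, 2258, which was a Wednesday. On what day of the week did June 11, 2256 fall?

Count forward from the earlier date (June 11, 2256) to the later (March 17, 2258):
Day-of-year of June 11, 2256: 163.
Day-of-year of March 17, 2258: 76.
2256 has 366 days, so 366 − 163 = 203 days remain in 2256.
Full years: 2257: 365. Sum = 365.
Total: 203 + 365 + 76 = 644 days.
644 is a multiple of 7, so June 11, 2256 falls on the same weekday: Wednesday.

Wednesday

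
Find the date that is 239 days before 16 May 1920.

20 September 1919

Count 239 days before May 16, 1920:
Day-of-year of September 20, 1919: 263.
Day-of-year of May 16, 1920: 137.
1919 has 365 days, so 365 − 263 = 102 days remain in 1919.
Total: 102 + 137 = 239 days.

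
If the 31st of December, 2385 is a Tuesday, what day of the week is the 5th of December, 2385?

Thursday

Count forward from the earlier date (December 5, 2385) to the later (December 31, 2385):
Within December 2385: 31 − 5 = 26 days.
26 mod 7 = 5, so 5 days before Tuesday is Thursday.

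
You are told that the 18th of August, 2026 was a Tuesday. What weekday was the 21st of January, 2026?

Count forward from the earlier date (January 21, 2026) to the later (August 18, 2026):
January 2026: 31 − 21 = 10 days remain.
Then February 2026 (28), March (31), April (30), May (31), June (30), July (31): 28 + 31 + 30 + 31 + 30 + 31 = 181 days.
August 1–18, 2026: 18 days.
Total: 10 + 181 + 18 = 209 days.
209 mod 7 = 6, so 6 days before Tuesday is Wednesday.

Wednesday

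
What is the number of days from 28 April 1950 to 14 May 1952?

April 28, 1950 → April 28, 1951: 365 days.
April 28, 1951 → April 28, 1952: 366 days (1952 is a leap year).
April 1952: 30 − 28 = 2 days remain.
May 1–14, 1952: 14 days.
Residual: 16 days.
Total: 747 days.

747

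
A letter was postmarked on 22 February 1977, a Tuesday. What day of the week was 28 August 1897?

Saturday

Count forward from the earlier date (August 28, 1897) to the later (February 22, 1977):
From August 28, 1897 to August 28, 1976: 79 years, of which 19 contain a Feb 29 — 60×365 + 19×366 = 28854 days.
(1900 is not a leap year (divisible by 100 but not 400).)
August 1976: 31 − 28 = 3 days remain.
Then September (30), October (31), November (30), December (31), January (31): 30 + 31 + 30 + 31 + 31 = 153 days.
February 1–22, 1977: 22 days (1977 is not a leap year).
Residual: 178 days.
Total: 29032 days.
29032 mod 7 = 3, so 3 days before Tuesday is Saturday.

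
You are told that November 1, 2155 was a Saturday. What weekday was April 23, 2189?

From November 1, 2155 to November 1, 2188: 33 years, of which 9 contain a Feb 29 — 24×365 + 9×366 = 12054 days.
November 2188: 30 − 1 = 29 days remain.
Then December (31), January (31), February 2189 (28), March (31): 31 + 31 + 28 + 31 = 121 days.
April 1–23, 2189: 23 days.
Residual: 173 days.
Total: 12227 days.
12227 mod 7 = 5, so 5 days after Saturday is Thursday.

Thursday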